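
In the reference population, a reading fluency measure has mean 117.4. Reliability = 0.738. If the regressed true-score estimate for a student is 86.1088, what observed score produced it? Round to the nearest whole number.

T̂ = ρX + (1 − ρ)μ  ⇒  X = (T̂ − (1 − ρ)μ) / ρ
X = (86.1088 − 0.262 × 117.4) / 0.738 = (86.1088 − 30.7588) / 0.738 = 55.3500 / 0.738 = 75.00

75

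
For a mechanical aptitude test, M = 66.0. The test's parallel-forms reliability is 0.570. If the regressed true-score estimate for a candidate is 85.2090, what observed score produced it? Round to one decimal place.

T̂ = ρX + (1 − ρ)μ  ⇒  X = (T̂ − (1 − ρ)μ) / ρ
X = (85.2090 − 0.430 × 66.0) / 0.570 = (85.2090 − 28.3800) / 0.570 = 56.8290 / 0.570 = 99.700

99.7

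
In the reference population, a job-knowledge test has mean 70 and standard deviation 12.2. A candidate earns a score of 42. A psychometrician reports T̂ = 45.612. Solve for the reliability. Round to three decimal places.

T̂ = ρX + (1 − ρ)μ  ⇒  T̂ − μ = ρ(X − μ)
ρ = (T̂ − μ)/(X − μ) = (45.612 − 70) / (42 − 70) = -24.388 / -28.0 = 0.87100

0.871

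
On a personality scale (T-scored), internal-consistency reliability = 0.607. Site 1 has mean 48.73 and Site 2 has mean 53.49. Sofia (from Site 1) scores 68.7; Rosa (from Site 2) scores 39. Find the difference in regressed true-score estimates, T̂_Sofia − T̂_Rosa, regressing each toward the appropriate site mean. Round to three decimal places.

16.157

T̂_Sofia = 0.607(68.7) + 0.393(48.73) = 60.85179
T̂_Rosa = 0.607(39) + 0.393(53.49) = 44.69457
Difference = 60.85179 − 44.69457 = 16.15722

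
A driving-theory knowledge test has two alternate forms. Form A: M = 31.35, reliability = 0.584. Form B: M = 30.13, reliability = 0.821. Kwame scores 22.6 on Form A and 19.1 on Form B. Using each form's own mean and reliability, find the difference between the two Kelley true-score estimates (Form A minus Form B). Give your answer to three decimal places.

5.166

T̂_A = 0.584(22.6) + 0.416(31.35) = 26.24000
T̂_B = 0.821(19.1) + 0.179(30.13) = 21.07437
T̂_A − T̂_B = 5.16563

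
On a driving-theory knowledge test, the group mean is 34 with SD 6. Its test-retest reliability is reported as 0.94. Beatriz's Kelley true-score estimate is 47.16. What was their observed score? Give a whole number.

T̂ = ρX + (1 − ρ)μ  ⇒  X = (T̂ − (1 − ρ)μ) / ρ
X = (47.16 − 0.06 × 34) / 0.94 = (47.16 − 2.04) / 0.94 = 45.12 / 0.94 = 48.00

48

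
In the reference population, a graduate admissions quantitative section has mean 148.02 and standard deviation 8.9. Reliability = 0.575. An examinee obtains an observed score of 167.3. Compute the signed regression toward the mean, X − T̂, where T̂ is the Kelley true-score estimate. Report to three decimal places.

T̂ = 0.575(167.3) + 0.425(148.02) = 96.1975 + 62.90850 = 159.10600 → 159.1060
X − T̂ = 167.3 − 159.1060 = 8.1940 → 8.194

8.194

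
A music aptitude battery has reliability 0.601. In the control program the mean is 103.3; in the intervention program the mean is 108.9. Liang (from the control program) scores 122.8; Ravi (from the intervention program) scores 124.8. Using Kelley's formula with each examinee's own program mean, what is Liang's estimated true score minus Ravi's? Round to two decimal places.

T̂_Liang = 0.601(122.8) + 0.399(103.3) = 115.0195
T̂_Ravi = 0.601(124.8) + 0.399(108.9) = 118.4559
Difference = 115.0195 − 118.4559 = -3.4364

-3.44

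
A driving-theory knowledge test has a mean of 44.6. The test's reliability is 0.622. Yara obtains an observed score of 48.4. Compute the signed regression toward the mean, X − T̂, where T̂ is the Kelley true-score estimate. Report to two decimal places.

1.44

T̂ = ρX + (1 − ρ)μ
  = 0.622 × 48.4 + 0.378 × 44.6
  = 30.1048 + 16.8588
  = 46.9636
  ≈ 46.964
X − T̂ = 48.4 − 46.964 = 1.436 → 1.44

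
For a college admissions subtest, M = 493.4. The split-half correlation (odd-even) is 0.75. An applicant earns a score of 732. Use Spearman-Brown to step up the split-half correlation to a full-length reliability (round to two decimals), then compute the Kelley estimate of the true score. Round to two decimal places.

Spearman-Brown: ρ = 2r/(1 + r) = 2(0.75)/(1 + 0.75) = 1.500/1.75 = 0.8571 → 0.86
T̂ = 0.86(732) + 0.14(493.4) = 629.52 + 69.076 = 698.596 → 698.60

698.60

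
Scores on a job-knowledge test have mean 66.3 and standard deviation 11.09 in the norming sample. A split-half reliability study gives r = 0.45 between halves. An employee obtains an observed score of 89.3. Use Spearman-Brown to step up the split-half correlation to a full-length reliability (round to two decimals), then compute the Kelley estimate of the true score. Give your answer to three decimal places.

80.560

Spearman-Brown: ρ = 2r/(1 + r) = 2(0.45)/(1 + 0.45) = 0.900/1.45 = 0.6207 → 0.62
T̂ = 0.62(89.3) + 0.38(66.3) = 55.366 + 25.194 = 80.5600 → 80.560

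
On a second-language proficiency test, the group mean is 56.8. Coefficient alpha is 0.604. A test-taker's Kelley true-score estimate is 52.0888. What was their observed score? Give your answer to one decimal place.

49.0

T̂ = ρX + (1 − ρ)μ  ⇒  X = (T̂ − (1 − ρ)μ) / ρ
X = (52.0888 − 0.396 × 56.8) / 0.604 = (52.0888 − 22.4928) / 0.604 = 29.5960 / 0.604 = 49.000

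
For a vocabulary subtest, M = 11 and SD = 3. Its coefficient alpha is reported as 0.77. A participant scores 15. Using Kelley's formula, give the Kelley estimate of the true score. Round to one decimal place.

T̂ = ρX + (1 − ρ)μ
  = 0.77 × 15 + 0.23 × 11
  = 11.55 + 2.53
  = 14.08
  ≈ 14.1

14.1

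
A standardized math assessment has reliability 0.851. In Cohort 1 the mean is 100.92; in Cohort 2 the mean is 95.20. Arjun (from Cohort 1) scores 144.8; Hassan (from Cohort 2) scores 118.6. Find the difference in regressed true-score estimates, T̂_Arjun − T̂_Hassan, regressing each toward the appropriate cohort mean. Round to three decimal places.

T̂_Arjun = 0.851(144.8) + 0.149(100.92) = 138.26188
T̂_Hassan = 0.851(118.6) + 0.149(95.20) = 115.11340
Difference = 138.26188 − 115.11340 = 23.14848

23.148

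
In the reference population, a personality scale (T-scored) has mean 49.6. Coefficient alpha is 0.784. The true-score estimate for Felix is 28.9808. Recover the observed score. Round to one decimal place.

T̂ = ρX + (1 − ρ)μ  ⇒  X = (T̂ − (1 − ρ)μ) / ρ
X = (28.9808 − 0.216 × 49.6) / 0.784 = (28.9808 − 10.7136) / 0.784 = 18.2672 / 0.784 = 23.300

23.3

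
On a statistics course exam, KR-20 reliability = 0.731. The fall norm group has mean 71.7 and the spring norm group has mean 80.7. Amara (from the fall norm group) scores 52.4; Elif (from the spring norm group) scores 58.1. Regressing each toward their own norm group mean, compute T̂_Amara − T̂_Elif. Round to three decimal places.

-6.588

T̂_Amara = 0.731(52.4) + 0.269(71.7) = 57.59170
T̂_Elif = 0.731(58.1) + 0.269(80.7) = 64.17940
Difference = 57.59170 − 64.17940 = -6.58770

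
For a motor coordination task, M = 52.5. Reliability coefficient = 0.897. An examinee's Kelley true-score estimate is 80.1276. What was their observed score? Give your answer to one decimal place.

83.3

T̂ = ρX + (1 − ρ)μ  ⇒  X = (T̂ − (1 − ρ)μ) / ρ
X = (80.1276 − 0.103 × 52.5) / 0.897 = (80.1276 − 5.4075) / 0.897 = 74.7201 / 0.897 = 83.300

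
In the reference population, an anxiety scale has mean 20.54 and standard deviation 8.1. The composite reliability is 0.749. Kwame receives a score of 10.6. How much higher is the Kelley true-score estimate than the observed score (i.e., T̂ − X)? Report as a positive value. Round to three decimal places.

2.495

T̂ = ρX + (1 − ρ)μ
  = 0.749 × 10.6 + 0.251 × 20.54
  = 7.9394 + 5.15554
  = 13.09494
  ≈ 13.0949
T̂ − X = 13.0949 − 10.6 = 2.4949 → 2.495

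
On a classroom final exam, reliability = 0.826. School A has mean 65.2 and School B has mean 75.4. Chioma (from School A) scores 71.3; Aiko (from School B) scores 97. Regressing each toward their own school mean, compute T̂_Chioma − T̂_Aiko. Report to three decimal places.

T̂_Chioma = 0.826(71.3) + 0.174(65.2) = 70.23860
T̂_Aiko = 0.826(97) + 0.174(75.4) = 93.24160
Difference = 70.23860 − 93.24160 = -23.00300

-23.003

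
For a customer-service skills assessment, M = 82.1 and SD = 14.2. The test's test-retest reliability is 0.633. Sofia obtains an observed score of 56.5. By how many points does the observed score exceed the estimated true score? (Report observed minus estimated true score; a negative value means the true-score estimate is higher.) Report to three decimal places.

T̂ = ρX + (1 − ρ)μ
  = 0.633 × 56.5 + 0.367 × 82.1
  = 35.7645 + 30.1307
  = 65.89520
  ≈ 65.8952
X − T̂ = 56.5 − 65.8952 = -9.3952 → -9.395

-9.395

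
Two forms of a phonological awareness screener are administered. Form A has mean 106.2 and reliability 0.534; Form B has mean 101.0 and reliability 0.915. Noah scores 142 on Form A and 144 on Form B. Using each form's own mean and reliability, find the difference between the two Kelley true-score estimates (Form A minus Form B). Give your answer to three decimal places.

T̂_A = 0.534(142) + 0.466(106.2) = 125.31720
T̂_B = 0.915(144) + 0.085(101.0) = 140.34500
T̂_A − T̂_B = -15.02780

-15.028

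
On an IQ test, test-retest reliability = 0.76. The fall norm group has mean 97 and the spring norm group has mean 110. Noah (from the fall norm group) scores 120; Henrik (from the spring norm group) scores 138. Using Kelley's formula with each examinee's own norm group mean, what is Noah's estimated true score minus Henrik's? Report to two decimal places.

-16.80

T̂_Noah = 0.76(120) + 0.24(97) = 114.4800
T̂_Henrik = 0.76(138) + 0.24(110) = 131.2800
Difference = 114.4800 − 131.2800 = -16.8000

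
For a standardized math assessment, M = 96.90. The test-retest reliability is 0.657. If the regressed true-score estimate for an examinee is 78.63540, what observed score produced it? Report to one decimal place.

T̂ = ρX + (1 − ρ)μ  ⇒  X = (T̂ − (1 − ρ)μ) / ρ
X = (78.63540 − 0.343 × 96.90) / 0.657 = (78.63540 − 33.23670) / 0.657 = 45.39870 / 0.657 = 69.100

69.1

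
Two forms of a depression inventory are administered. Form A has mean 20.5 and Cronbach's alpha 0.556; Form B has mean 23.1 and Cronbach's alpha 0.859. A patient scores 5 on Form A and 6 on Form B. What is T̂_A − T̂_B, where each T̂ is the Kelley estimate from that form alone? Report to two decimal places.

T̂_A = 0.556(5) + 0.444(20.5) = 11.8820
T̂_B = 0.859(6) + 0.141(23.1) = 8.4111
T̂_A − T̂_B = 3.4709

3.47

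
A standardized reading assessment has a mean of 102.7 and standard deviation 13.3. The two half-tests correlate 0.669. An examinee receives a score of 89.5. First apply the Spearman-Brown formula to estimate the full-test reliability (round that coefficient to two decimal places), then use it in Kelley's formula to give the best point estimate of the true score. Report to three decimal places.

92.140

Spearman-Brown: ρ = 2r/(1 + r) = 2(0.669)/(1 + 0.669) = 1.3380/1.669 = 0.8017 → 0.80
T̂ = ρX + (1 − ρ)μ
  = 0.80 × 89.5 + 0.20 × 102.7
  = 71.600 + 20.540
  = 92.1400
  ≈ 92.140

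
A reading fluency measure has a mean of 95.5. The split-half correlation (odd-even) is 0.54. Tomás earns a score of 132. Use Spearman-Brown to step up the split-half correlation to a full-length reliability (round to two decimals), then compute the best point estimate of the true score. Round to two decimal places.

Spearman-Brown: ρ = 2r/(1 + r) = 2(0.54)/(1 + 0.54) = 1.080/1.54 = 0.7013 → 0.70
T̂ = 0.70(132) + 0.30(95.5) = 92.40 + 28.650 = 121.050 → 121.05

121.05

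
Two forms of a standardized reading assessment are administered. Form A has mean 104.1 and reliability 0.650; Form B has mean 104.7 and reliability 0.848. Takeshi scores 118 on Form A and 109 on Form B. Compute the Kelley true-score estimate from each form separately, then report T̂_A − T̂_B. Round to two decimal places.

4.79

T̂_A = 0.650(118) + 0.350(104.1) = 113.1350
T̂_B = 0.848(109) + 0.152(104.7) = 108.3464
T̂_A − T̂_B = 4.7886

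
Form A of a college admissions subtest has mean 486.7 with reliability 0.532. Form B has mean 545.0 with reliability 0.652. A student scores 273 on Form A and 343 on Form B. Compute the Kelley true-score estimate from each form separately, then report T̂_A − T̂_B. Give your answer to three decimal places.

T̂_A = 0.532(273) + 0.468(486.7) = 373.01160
T̂_B = 0.652(343) + 0.348(545.0) = 413.29600
T̂_A − T̂_B = -40.28440

-40.284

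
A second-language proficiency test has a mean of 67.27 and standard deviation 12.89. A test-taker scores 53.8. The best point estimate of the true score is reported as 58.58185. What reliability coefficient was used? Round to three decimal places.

0.645

T̂ = ρX + (1 − ρ)μ  ⇒  T̂ − μ = ρ(X − μ)
ρ = (T̂ − μ)/(X − μ) = (58.58185 − 67.27) / (53.8 − 67.27) = -8.68815 / -13.47 = 0.64500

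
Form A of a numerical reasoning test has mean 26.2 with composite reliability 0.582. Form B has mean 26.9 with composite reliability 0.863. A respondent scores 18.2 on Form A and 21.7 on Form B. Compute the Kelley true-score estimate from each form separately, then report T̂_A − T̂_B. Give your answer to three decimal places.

-0.868

T̂_A = 0.582(18.2) + 0.418(26.2) = 21.54400
T̂_B = 0.863(21.7) + 0.137(26.9) = 22.41240
T̂_A − T̂_B = -0.86840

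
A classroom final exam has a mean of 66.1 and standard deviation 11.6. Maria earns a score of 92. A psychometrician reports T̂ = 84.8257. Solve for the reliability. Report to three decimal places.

T̂ = ρX + (1 − ρ)μ  ⇒  T̂ − μ = ρ(X − μ)
ρ = (T̂ − μ)/(X − μ) = (84.8257 − 66.1) / (92 − 66.1) = 18.7257 / 25.9 = 0.72300

0.723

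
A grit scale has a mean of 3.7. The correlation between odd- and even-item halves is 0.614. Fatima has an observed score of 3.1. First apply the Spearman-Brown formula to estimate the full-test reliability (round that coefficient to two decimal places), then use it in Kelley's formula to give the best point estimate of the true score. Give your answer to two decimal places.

3.24

Spearman-Brown: ρ = 2r/(1 + r) = 2(0.614)/(1 + 0.614) = 1.2280/1.614 = 0.7608 → 0.76
T̂ = ρX + (1 − ρ)μ
  = 0.76 × 3.1 + 0.24 × 3.7
  = 2.356 + 0.888
  = 3.244
  ≈ 3.24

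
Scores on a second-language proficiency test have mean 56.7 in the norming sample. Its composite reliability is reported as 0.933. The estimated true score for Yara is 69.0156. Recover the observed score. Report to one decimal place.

T̂ = ρX + (1 − ρ)μ  ⇒  X = (T̂ − (1 − ρ)μ) / ρ
X = (69.0156 − 0.067 × 56.7) / 0.933 = (69.0156 − 3.7989) / 0.933 = 65.2167 / 0.933 = 69.900

69.9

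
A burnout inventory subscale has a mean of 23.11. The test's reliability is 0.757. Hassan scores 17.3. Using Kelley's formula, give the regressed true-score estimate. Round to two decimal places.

T̂ = ρX + (1 − ρ)μ
  = 0.757 × 17.3 + 0.243 × 23.11
  = 13.0961 + 5.61573
  = 18.712
  ≈ 18.71

18.71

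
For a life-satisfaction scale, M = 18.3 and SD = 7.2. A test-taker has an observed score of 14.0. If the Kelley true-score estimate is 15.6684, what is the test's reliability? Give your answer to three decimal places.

T̂ = ρX + (1 − ρ)μ  ⇒  T̂ − μ = ρ(X − μ)
ρ = (T̂ − μ)/(X − μ) = (15.6684 − 18.3) / (14.0 − 18.3) = -2.6316 / -4.3 = 0.61200

0.612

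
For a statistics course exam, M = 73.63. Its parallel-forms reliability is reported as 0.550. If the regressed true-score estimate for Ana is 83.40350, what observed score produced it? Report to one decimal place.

T̂ = ρX + (1 − ρ)μ  ⇒  X = (T̂ − (1 − ρ)μ) / ρ
X = (83.40350 − 0.450 × 73.63) / 0.550 = (83.40350 − 33.13350) / 0.550 = 50.27000 / 0.550 = 91.400

91.4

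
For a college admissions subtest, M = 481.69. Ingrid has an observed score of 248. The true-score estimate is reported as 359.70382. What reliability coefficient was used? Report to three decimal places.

T̂ = ρX + (1 − ρ)μ  ⇒  T̂ − μ = ρ(X − μ)
ρ = (T̂ − μ)/(X − μ) = (359.70382 − 481.69) / (248 − 481.69) = -121.98618 / -233.69 = 0.52200

0.522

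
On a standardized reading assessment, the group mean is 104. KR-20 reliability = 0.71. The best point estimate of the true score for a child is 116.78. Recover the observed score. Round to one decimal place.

T̂ = ρX + (1 − ρ)μ  ⇒  X = (T̂ − (1 − ρ)μ) / ρ
X = (116.78 − 0.29 × 104) / 0.71 = (116.78 − 30.16) / 0.71 = 86.62 / 0.71 = 122.000

122.0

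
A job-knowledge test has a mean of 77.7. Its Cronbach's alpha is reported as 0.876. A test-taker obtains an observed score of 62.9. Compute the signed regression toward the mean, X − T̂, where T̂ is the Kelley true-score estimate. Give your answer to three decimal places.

-1.835

T̂ = ρX + (1 − ρ)μ
  = 0.876 × 62.9 + 0.124 × 77.7
  = 55.1004 + 9.6348
  = 64.73520
  ≈ 64.7352
X − T̂ = 62.9 − 64.7352 = -1.8352 → -1.835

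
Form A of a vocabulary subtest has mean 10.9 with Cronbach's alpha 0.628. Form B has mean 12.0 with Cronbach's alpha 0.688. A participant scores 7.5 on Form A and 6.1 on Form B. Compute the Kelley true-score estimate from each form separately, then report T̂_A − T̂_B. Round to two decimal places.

0.82

T̂_A = 0.628(7.5) + 0.372(10.9) = 8.7648
T̂_B = 0.688(6.1) + 0.312(12.0) = 7.9408
T̂_A − T̂_B = 0.8240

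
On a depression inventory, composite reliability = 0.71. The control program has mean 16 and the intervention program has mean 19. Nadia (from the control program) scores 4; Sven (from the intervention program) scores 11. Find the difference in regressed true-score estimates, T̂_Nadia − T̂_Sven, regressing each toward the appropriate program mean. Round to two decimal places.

-5.84

T̂_Nadia = 0.71(4) + 0.29(16) = 7.4800
T̂_Sven = 0.71(11) + 0.29(19) = 13.3200
Difference = 7.4800 − 13.3200 = -5.8400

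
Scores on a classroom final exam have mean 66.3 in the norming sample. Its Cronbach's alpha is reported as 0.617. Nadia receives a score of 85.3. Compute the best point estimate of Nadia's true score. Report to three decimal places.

T̂ = ρX + (1 − ρ)μ
  = 0.617 × 85.3 + 0.383 × 66.3
  = 52.6301 + 25.3929
  = 78.0230
  ≈ 78.023

78.023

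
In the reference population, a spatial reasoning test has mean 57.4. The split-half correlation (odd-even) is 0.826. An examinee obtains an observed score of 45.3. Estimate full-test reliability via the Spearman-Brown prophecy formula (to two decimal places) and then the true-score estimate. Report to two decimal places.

46.51

Spearman-Brown: ρ = 2r/(1 + r) = 2(0.826)/(1 + 0.826) = 1.6520/1.826 = 0.9047 → 0.90
T̂ = ρX + (1 − ρ)μ
  = 0.90 × 45.3 + 0.10 × 57.4
  = 40.770 + 5.740
  = 46.510
  ≈ 46.51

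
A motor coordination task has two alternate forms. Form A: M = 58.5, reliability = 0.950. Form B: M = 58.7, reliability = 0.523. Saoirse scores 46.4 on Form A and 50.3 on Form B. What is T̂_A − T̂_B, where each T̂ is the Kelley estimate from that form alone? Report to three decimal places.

-7.302

T̂_A = 0.950(46.4) + 0.050(58.5) = 47.00500
T̂_B = 0.523(50.3) + 0.477(58.7) = 54.30680
T̂_A − T̂_B = -7.30180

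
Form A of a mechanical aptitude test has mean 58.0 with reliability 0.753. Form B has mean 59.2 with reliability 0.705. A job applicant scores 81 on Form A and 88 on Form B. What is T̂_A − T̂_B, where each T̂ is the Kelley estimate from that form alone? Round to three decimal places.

-4.185

T̂_A = 0.753(81) + 0.247(58.0) = 75.31900
T̂_B = 0.705(88) + 0.295(59.2) = 79.50400
T̂_A − T̂_B = -4.18500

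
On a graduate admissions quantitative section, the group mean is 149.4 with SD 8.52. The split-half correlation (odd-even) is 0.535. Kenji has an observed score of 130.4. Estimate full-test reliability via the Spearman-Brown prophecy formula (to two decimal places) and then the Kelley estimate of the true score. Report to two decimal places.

136.10

Spearman-Brown: ρ = 2r/(1 + r) = 2(0.535)/(1 + 0.535) = 1.0700/1.535 = 0.6971 → 0.70
T̂ = ρX + (1 − ρ)μ
  = 0.70 × 130.4 + 0.30 × 149.4
  = 91.280 + 44.820
  = 136.100
  ≈ 136.10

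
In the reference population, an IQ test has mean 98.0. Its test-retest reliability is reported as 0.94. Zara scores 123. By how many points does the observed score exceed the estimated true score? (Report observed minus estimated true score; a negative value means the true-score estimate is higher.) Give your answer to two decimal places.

T̂ = ρX + (1 − ρ)μ
  = 0.94 × 123 + 0.06 × 98.0
  = 115.62 + 5.880
  = 121.5000
  ≈ 121.500
X − T̂ = 123 − 121.500 = 1.500 → 1.50

1.50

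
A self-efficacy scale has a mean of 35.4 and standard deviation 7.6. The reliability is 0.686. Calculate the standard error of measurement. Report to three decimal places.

SEM = SD · √(1 − ρ) = 7.6 × √0.314 = 7.6 × 0.5604 = 4.2587

4.259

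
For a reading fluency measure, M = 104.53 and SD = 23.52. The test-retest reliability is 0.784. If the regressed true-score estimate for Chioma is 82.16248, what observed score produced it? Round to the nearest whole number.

76

T̂ = ρX + (1 − ρ)μ  ⇒  X = (T̂ − (1 − ρ)μ) / ρ
X = (82.16248 − 0.216 × 104.53) / 0.784 = (82.16248 − 22.57848) / 0.784 = 59.58400 / 0.784 = 76.00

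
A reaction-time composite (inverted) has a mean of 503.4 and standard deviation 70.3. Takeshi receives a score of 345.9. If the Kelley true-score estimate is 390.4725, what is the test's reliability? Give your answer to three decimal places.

0.717

T̂ = ρX + (1 − ρ)μ  ⇒  T̂ − μ = ρ(X − μ)
ρ = (T̂ − μ)/(X − μ) = (390.4725 − 503.4) / (345.9 − 503.4) = -112.9275 / -157.5 = 0.71700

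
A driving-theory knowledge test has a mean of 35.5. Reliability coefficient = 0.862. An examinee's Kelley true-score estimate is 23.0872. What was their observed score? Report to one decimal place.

21.1

T̂ = ρX + (1 − ρ)μ  ⇒  X = (T̂ − (1 − ρ)μ) / ρ
X = (23.0872 − 0.138 × 35.5) / 0.862 = (23.0872 − 4.8990) / 0.862 = 18.1882 / 0.862 = 21.100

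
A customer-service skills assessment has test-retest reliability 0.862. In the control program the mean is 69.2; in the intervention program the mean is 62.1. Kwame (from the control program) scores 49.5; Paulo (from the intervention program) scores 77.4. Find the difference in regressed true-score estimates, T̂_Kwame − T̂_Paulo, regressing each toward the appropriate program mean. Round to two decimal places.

-23.07

T̂_Kwame = 0.862(49.5) + 0.138(69.2) = 52.2186
T̂_Paulo = 0.862(77.4) + 0.138(62.1) = 75.2886
Difference = 52.2186 − 75.2886 = -23.0700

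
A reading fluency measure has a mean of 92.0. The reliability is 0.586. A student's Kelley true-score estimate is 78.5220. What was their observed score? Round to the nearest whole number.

69

T̂ = ρX + (1 − ρ)μ  ⇒  X = (T̂ − (1 − ρ)μ) / ρ
X = (78.5220 − 0.414 × 92.0) / 0.586 = (78.5220 − 38.0880) / 0.586 = 40.4340 / 0.586 = 69.00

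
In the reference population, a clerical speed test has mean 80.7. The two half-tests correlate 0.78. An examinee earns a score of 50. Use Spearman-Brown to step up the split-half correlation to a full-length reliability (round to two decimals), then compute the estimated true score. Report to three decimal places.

53.684

Spearman-Brown: ρ = 2r/(1 + r) = 2(0.78)/(1 + 0.78) = 1.560/1.78 = 0.8764 → 0.88
T̂ = ρX + (1 − ρ)μ
  = 0.88 × 50 + 0.12 × 80.7
  = 44.00 + 9.684
  = 53.6840
  ≈ 53.684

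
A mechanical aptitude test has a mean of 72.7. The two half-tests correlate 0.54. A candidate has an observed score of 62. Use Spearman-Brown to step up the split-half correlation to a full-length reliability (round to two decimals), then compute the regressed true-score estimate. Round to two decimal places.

65.21

Spearman-Brown: ρ = 2r/(1 + r) = 2(0.54)/(1 + 0.54) = 1.080/1.54 = 0.7013 → 0.70
T̂ = ρX + (1 − ρ)μ
  = 0.70 × 62 + 0.30 × 72.7
  = 43.40 + 21.810
  = 65.210
  ≈ 65.21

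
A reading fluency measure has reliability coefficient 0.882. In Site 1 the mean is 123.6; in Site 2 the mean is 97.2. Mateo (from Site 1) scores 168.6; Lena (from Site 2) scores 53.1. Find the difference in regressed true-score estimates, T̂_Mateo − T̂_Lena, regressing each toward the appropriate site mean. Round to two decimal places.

104.99

T̂_Mateo = 0.882(168.6) + 0.118(123.6) = 163.2900
T̂_Lena = 0.882(53.1) + 0.118(97.2) = 58.3038
Difference = 163.2900 − 58.3038 = 104.9862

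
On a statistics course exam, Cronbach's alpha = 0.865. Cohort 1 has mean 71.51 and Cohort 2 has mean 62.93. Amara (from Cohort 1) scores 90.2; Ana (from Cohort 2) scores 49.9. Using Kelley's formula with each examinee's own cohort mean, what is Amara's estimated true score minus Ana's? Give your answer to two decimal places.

36.02

T̂_Amara = 0.865(90.2) + 0.135(71.51) = 87.6769
T̂_Ana = 0.865(49.9) + 0.135(62.93) = 51.6591
Difference = 87.6769 − 51.6591 = 36.0178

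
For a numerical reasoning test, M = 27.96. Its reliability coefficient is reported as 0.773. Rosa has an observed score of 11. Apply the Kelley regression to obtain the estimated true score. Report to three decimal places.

Regress the observed score toward the mean by the unreliability: T̂ = 0.773·11 + 0.227·27.96 = 8.503 + 6.34692 = 14.8499.

14.850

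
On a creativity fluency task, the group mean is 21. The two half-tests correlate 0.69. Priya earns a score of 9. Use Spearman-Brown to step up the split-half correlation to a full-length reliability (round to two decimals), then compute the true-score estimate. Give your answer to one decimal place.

Spearman-Brown: ρ = 2r/(1 + r) = 2(0.69)/(1 + 0.69) = 1.380/1.69 = 0.8166 → 0.82
T̂ = ρX + (1 − ρ)μ
  = 0.82 × 9 + 0.18 × 21
  = 7.38 + 3.78
  = 11.16
  ≈ 11.2

11.2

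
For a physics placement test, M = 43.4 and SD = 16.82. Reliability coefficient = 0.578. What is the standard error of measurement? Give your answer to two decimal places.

SEM = SD · √(1 − ρ) = 16.82 × √0.422 = 16.82 × 0.6496 = 10.927

10.93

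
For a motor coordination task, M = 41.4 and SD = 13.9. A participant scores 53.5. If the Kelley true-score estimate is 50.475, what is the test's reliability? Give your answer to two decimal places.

0.75

T̂ = ρX + (1 − ρ)μ  ⇒  T̂ − μ = ρ(X − μ)
ρ = (T̂ − μ)/(X − μ) = (50.475 − 41.4) / (53.5 − 41.4) = 9.075 / 12.1 = 0.7500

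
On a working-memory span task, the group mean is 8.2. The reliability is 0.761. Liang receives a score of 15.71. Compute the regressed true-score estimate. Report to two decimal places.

T̂ = 0.761(15.71) + 0.239(8.2) = 11.95531 + 1.9598 = 13.915 → 13.92

13.92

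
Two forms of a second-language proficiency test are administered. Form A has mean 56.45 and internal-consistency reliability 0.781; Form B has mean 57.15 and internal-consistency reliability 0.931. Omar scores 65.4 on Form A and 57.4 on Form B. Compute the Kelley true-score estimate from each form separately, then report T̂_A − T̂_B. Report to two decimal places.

T̂_A = 0.781(65.4) + 0.219(56.45) = 63.4400
T̂_B = 0.931(57.4) + 0.069(57.15) = 57.3827
T̂_A − T̂_B = 6.0572

6.06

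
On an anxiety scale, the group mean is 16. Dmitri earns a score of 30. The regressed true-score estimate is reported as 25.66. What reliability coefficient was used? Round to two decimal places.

0.69

T̂ = ρX + (1 − ρ)μ  ⇒  T̂ − μ = ρ(X − μ)
ρ = (T̂ − μ)/(X − μ) = (25.66 − 16) / (30 − 16) = 9.66 / 14.0 = 0.6900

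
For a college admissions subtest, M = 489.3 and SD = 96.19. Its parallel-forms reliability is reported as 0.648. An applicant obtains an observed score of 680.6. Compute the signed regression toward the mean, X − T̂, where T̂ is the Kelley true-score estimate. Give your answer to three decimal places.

T̂ = ρX + (1 − ρ)μ
  = 0.648 × 680.6 + 0.352 × 489.3
  = 441.0288 + 172.2336
  = 613.26240
  ≈ 613.2624
X − T̂ = 680.6 − 613.2624 = 67.3376 → 67.338

67.338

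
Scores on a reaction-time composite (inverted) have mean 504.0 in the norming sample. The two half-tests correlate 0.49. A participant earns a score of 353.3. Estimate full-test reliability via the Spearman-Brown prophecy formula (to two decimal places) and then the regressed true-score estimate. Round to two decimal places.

404.54

Spearman-Brown: ρ = 2r/(1 + r) = 2(0.49)/(1 + 0.49) = 0.980/1.49 = 0.6577 → 0.66
T̂ = 0.66(353.3) + 0.34(504.0) = 233.178 + 171.360 = 404.538 → 404.54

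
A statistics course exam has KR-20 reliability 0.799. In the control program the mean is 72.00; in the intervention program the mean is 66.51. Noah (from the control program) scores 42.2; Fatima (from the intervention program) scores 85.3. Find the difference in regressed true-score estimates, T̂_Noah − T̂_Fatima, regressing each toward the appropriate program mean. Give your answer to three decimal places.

T̂_Noah = 0.799(42.2) + 0.201(72.00) = 48.18980
T̂_Fatima = 0.799(85.3) + 0.201(66.51) = 81.52321
Difference = 48.18980 − 81.52321 = -33.33341

-33.333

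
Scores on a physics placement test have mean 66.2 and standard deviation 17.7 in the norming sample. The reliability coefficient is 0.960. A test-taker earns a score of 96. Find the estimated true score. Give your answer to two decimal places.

94.81

Regress the observed score toward the mean by the unreliability: T̂ = 0.960·96 + 0.040·66.2 = 92.160 + 2.6480 = 94.808.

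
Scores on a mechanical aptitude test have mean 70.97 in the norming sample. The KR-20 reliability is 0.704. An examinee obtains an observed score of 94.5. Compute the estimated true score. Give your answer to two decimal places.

87.54

T̂ = ρX + (1 − ρ)μ
  = 0.704 × 94.5 + 0.296 × 70.97
  = 66.5280 + 21.00712
  = 87.535
  ≈ 87.54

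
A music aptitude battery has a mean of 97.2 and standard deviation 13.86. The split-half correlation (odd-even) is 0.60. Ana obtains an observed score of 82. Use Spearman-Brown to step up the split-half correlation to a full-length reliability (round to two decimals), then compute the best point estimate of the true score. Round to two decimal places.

85.80

Spearman-Brown: ρ = 2r/(1 + r) = 2(0.60)/(1 + 0.60) = 1.200/1.60 = 0.7500 → 0.75
T̂ = ρX + (1 − ρ)μ
  = 0.75 × 82 + 0.25 × 97.2
  = 61.50 + 24.300
  = 85.800
  ≈ 85.80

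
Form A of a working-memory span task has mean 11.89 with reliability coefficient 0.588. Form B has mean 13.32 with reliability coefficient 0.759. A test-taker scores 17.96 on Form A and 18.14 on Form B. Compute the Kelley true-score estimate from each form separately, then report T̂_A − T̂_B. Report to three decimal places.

T̂_A = 0.588(17.96) + 0.412(11.89) = 15.45916
T̂_B = 0.759(18.14) + 0.241(13.32) = 16.97838
T̂_A − T̂_B = -1.51922

-1.519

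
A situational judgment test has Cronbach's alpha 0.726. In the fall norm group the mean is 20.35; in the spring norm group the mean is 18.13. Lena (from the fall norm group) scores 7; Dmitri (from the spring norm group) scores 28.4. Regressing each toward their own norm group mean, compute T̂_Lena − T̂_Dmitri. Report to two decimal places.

-14.93

T̂_Lena = 0.726(7) + 0.274(20.35) = 10.6579
T̂_Dmitri = 0.726(28.4) + 0.274(18.13) = 25.5860
Difference = 10.6579 − 25.5860 = -14.9281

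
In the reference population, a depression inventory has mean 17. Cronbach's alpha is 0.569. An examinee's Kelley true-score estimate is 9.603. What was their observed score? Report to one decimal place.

T̂ = ρX + (1 − ρ)μ  ⇒  X = (T̂ − (1 − ρ)μ) / ρ
X = (9.603 − 0.431 × 17) / 0.569 = (9.603 − 7.327) / 0.569 = 2.276 / 0.569 = 4.000

4.0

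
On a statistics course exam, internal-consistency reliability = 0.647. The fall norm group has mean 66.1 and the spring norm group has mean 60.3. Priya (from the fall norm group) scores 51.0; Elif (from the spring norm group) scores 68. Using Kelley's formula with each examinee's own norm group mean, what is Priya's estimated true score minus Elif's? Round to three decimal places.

-8.952

T̂_Priya = 0.647(51.0) + 0.353(66.1) = 56.33030
T̂_Elif = 0.647(68) + 0.353(60.3) = 65.28190
Difference = 56.33030 − 65.28190 = -8.95160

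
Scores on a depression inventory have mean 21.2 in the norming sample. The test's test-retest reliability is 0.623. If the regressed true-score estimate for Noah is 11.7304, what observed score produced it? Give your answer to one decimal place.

T̂ = ρX + (1 − ρ)μ  ⇒  X = (T̂ − (1 − ρ)μ) / ρ
X = (11.7304 − 0.377 × 21.2) / 0.623 = (11.7304 − 7.9924) / 0.623 = 3.7380 / 0.623 = 6.000

6.0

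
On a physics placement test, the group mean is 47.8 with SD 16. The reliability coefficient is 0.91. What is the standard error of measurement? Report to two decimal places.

SEM = SD · √(1 − ρ) = 16 × √0.09 = 16 × 0.3000 = 4.800

4.80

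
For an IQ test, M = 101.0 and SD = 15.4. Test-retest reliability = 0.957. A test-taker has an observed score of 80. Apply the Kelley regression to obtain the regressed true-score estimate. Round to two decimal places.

Weight the observed score by reliability and the mean by (1 − reliability): T̂ = 0.957·80 + 0.043·101.0 = 76.560 + 4.3430 = 80.903.

80.90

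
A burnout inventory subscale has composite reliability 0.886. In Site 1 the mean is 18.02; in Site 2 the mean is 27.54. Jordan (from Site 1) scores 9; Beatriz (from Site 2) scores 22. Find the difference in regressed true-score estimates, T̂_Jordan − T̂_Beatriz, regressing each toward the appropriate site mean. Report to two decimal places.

T̂_Jordan = 0.886(9) + 0.114(18.02) = 10.0283
T̂_Beatriz = 0.886(22) + 0.114(27.54) = 22.6316
Difference = 10.0283 − 22.6316 = -12.6033

-12.60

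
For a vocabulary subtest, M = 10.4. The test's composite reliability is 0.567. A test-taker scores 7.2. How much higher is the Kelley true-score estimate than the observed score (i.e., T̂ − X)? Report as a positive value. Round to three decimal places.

T̂ = ρX + (1 − ρ)μ
  = 0.567 × 7.2 + 0.433 × 10.4
  = 4.0824 + 4.5032
  = 8.58560
  ≈ 8.5856
T̂ − X = 8.5856 − 7.2 = 1.3856 → 1.386

1.386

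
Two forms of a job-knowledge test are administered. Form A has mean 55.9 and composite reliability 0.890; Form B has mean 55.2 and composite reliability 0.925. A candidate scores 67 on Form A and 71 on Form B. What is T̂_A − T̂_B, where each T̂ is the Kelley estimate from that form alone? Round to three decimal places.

T̂_A = 0.890(67) + 0.110(55.9) = 65.77900
T̂_B = 0.925(71) + 0.075(55.2) = 69.81500
T̂_A − T̂_B = -4.03600

-4.036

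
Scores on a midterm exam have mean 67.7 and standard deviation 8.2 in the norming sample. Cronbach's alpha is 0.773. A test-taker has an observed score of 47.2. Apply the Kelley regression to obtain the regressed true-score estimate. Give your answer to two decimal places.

T̂ = ρX + (1 − ρ)μ
  = 0.773 × 47.2 + 0.227 × 67.7
  = 36.4856 + 15.3679
  = 51.854
  ≈ 51.85

51.85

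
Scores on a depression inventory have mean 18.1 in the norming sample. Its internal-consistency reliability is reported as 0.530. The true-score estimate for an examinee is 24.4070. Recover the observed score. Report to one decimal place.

30.0

T̂ = ρX + (1 − ρ)μ  ⇒  X = (T̂ − (1 − ρ)μ) / ρ
X = (24.4070 − 0.470 × 18.1) / 0.530 = (24.4070 − 8.5070) / 0.530 = 15.9000 / 0.530 = 30.000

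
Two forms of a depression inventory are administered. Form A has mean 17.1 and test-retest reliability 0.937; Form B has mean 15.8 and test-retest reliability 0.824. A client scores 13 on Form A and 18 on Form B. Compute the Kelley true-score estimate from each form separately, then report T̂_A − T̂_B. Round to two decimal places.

T̂_A = 0.937(13) + 0.063(17.1) = 13.2583
T̂_B = 0.824(18) + 0.176(15.8) = 17.6128
T̂_A − T̂_B = -4.3545

-4.35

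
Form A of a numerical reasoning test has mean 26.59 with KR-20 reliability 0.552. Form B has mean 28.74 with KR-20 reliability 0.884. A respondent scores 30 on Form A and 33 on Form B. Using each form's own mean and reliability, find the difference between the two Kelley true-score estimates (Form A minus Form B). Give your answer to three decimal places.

T̂_A = 0.552(30) + 0.448(26.59) = 28.47232
T̂_B = 0.884(33) + 0.116(28.74) = 32.50584
T̂_A − T̂_B = -4.03352

-4.034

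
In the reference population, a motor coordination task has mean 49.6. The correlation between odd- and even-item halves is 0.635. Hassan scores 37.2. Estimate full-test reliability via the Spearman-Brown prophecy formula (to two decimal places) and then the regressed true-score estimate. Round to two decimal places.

39.93

Spearman-Brown: ρ = 2r/(1 + r) = 2(0.635)/(1 + 0.635) = 1.2700/1.635 = 0.7768 → 0.78
Weight the observed score by reliability and the mean by (1 − reliability): T̂ = 0.78·37.2 + 0.22·49.6 = 29.016 + 10.912 = 39.928.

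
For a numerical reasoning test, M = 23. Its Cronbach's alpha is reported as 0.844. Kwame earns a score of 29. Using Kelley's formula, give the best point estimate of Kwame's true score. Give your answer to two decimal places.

28.06

T̂ = ρX + (1 − ρ)μ
  = 0.844 × 29 + 0.156 × 23
  = 24.476 + 3.588
  = 28.064
  ≈ 28.06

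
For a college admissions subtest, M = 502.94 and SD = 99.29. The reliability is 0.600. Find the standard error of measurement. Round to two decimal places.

SEM = SD · √(1 − ρ) = 99.29 × √0.400 = 99.29 × 0.6325 = 62.797

62.80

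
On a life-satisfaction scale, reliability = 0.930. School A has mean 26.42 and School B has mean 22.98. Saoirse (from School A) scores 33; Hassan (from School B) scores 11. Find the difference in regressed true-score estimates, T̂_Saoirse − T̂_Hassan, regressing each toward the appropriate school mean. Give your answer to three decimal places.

T̂_Saoirse = 0.930(33) + 0.070(26.42) = 32.53940
T̂_Hassan = 0.930(11) + 0.070(22.98) = 11.83860
Difference = 32.53940 − 11.83860 = 20.70080

20.701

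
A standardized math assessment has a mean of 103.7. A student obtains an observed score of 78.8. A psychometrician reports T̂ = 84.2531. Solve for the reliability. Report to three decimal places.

T̂ = ρX + (1 − ρ)μ  ⇒  T̂ − μ = ρ(X − μ)
ρ = (T̂ − μ)/(X − μ) = (84.2531 − 103.7) / (78.8 − 103.7) = -19.4469 / -24.9 = 0.78100

0.781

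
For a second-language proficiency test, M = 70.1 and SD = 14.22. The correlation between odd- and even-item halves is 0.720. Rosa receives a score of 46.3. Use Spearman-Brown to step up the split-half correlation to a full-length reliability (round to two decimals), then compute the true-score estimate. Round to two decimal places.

Spearman-Brown: ρ = 2r/(1 + r) = 2(0.720)/(1 + 0.720) = 1.4400/1.720 = 0.8372 → 0.84
Kelley's formula gives T̂ = 0.84·46.3 + 0.16·70.1 = 38.892 + 11.216 = 50.108.

50.11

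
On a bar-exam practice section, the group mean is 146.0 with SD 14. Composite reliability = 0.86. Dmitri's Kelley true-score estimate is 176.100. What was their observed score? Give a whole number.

181

T̂ = ρX + (1 − ρ)μ  ⇒  X = (T̂ − (1 − ρ)μ) / ρ
X = (176.100 − 0.14 × 146.0) / 0.86 = (176.100 − 20.440) / 0.86 = 155.660 / 0.86 = 181.00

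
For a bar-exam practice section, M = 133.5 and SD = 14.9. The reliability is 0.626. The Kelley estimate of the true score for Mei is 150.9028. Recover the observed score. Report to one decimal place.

T̂ = ρX + (1 − ρ)μ  ⇒  X = (T̂ − (1 − ρ)μ) / ρ
X = (150.9028 − 0.374 × 133.5) / 0.626 = (150.9028 − 49.9290) / 0.626 = 100.9738 / 0.626 = 161.300

161.3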